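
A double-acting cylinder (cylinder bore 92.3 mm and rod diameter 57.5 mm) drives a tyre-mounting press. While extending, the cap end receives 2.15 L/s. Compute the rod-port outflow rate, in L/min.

Cap-side area A_cap = π/4 × (92.3 mm)² = 6691 mm^2
Rod-side annular area A_ann = π/4 × (92.3² − 57.5²) = 4094 mm^2
Piston speed v = Q_in/A_cap; rod-end outflow Q_out = v × A_ann = Q_in × A_ann/A_cap.

Q_out ≈ 78.9 L/min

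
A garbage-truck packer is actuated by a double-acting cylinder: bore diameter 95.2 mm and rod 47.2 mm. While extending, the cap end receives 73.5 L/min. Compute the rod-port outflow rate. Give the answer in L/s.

Cap-side area A_cap = π/4 × (95.2 mm)² = 7118 mm^2
Rod-side annular area A_ann = π/4 × (95.2² − 47.2²) = 5368 mm^2
Piston speed v = Q_in/A_cap; rod-end outflow Q_out = v × A_ann = Q_in × A_ann/A_cap.

Q_out ≈ 0.924 L/s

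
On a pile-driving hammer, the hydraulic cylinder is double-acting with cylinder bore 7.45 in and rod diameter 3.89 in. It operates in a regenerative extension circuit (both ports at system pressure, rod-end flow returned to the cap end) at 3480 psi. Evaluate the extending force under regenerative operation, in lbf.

F ≈ 41400 lbf

With equal pressure on both faces, forces on the annular region cancel; the net push is pressure × rod cross-section.
Rod cross-section A_rod = π/4 × (3.89 in)² = 11.88 in^2
F = P × A_rod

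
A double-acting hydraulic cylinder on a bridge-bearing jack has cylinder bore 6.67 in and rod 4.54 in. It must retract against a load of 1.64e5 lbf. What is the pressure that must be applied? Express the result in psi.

P ≈ 8750 psi

Rod-side annular area A_ann = π/4 × (6.67² − 4.54²) = 18.75 in^2
Retraction: pressure acts on the annular area.
P = F / A = 1.64e5 lbf / A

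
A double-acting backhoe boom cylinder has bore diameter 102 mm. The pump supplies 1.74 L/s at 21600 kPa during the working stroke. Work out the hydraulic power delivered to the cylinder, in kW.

W ≈ 37.6 kW

Hydraulic power = P × Q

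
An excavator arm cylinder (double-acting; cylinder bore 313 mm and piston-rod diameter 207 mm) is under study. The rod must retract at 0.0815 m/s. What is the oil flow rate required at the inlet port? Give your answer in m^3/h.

Q ≈ 12.7 m^3/h

Rod-side annular area A_ann = π/4 × (313² − 207²) = 43290 mm^2
Q = A × v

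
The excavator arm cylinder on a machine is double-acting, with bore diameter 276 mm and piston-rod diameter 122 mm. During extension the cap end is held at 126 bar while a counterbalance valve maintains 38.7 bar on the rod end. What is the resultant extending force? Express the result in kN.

Cap-side area A_cap = π/4 × (276 mm)² = 59830 mm^2
Rod-side annular area A_ann = π/4 × (276² − 122²) = 48140 mm^2
Net thrust = P_cap·A_cap − P_rod·A_ann = 753.8 kN − 186.3 kN

F ≈ 568 kN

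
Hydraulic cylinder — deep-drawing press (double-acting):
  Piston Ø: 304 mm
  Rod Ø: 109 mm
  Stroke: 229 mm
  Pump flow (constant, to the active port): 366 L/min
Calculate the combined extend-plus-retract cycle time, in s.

t ≈ 5.10 s

Cap-side area A_cap = π/4 × (304 mm)² = 72580 mm^2
Rod-side annular area A_ann = π/4 × (304² − 109²) = 63250 mm^2
t_ext = A_cap·L/Q = 2.725 s
t_ret = A_ann·L/Q = 2.375 s
t_cycle = t_ext + t_ret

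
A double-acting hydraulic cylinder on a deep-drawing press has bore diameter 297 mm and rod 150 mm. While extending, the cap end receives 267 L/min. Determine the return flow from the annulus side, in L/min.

Q_out ≈ 199 L/min

Cap-side area A_cap = π/4 × (297 mm)² = 69280 mm^2
Rod-side annular area A_ann = π/4 × (297² − 150²) = 51610 mm^2
Piston speed v = Q_in/A_cap; rod-end outflow Q_out = v × A_ann = Q_in × A_ann/A_cap.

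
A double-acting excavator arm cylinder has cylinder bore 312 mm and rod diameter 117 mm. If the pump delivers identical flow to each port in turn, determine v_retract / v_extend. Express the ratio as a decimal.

Cap-side area A_cap = π/4 × (312 mm)² = 76450 mm^2
Rod-side annular area A_ann = π/4 × (312² − 117²) = 65700 mm^2
For equal Q, v ∝ 1/A, so v_ret/v_ext = A_cap/A_ann.

v_ret/v_ext ≈ 1.16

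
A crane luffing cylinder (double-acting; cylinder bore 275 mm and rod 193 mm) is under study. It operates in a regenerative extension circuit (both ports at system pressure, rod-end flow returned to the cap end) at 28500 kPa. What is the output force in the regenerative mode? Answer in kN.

With equal pressure on both faces, forces on the annular region cancel; the net push is pressure × rod cross-section.
Rod cross-section A_rod = π/4 × (193 mm)² = 29260 mm^2
F = P × A_rod

F ≈ 834 kN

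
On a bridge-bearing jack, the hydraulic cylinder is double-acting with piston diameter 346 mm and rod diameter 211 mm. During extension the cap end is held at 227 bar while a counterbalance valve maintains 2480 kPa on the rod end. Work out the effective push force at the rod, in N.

Cap-side area A_cap = π/4 × (346 mm)² = 94020 mm^2
Rod-side annular area A_ann = π/4 × (346² − 211²) = 59060 mm^2
Net thrust = P_cap·A_cap − P_rod·A_ann = 2.134e6 N − 1.465e5 N

F ≈ 1.99e6 N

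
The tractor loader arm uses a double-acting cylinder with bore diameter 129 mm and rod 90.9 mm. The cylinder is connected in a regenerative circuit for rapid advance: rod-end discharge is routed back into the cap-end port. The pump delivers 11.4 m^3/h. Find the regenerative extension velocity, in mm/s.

v ≈ 488 mm/s

In regeneration the rod-end outflow joins the pump flow into the cap end, so the net volume the pump must supply per unit advance equals the rod cross-section area.
Rod cross-section A_rod = π/4 × (90.9 mm)² = 6490 mm^2
v = Q_pump / A_rod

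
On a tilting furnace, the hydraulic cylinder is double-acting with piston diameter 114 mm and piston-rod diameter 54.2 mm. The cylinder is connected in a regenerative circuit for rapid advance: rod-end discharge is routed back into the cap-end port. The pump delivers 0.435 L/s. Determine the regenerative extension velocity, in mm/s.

v ≈ 189 mm/s

In regeneration the rod-end outflow joins the pump flow into the cap end, so the net volume the pump must supply per unit advance equals the rod cross-section area.
Rod cross-section A_rod = π/4 × (54.2 mm)² = 2307 mm^2
v = Q_pump / A_rod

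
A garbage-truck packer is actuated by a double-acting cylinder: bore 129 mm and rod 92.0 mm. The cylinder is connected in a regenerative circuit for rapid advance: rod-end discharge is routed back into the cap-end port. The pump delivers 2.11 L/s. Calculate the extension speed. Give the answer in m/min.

In regeneration the rod-end outflow joins the pump flow into the cap end, so the net volume the pump must supply per unit advance equals the rod cross-section area.
Rod cross-section A_rod = π/4 × (92.0 mm)² = 6648 mm^2
v = Q_pump / A_rod

v ≈ 19.0 m/min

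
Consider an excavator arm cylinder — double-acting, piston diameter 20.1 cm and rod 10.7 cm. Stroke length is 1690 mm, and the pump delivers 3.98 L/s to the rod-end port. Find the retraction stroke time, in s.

Rod-side annular area A_ann = π/4 × (20.1² − 10.7²) = 227.4 cm^2
Swept volume V = A × L; t = V / Q = A·L / Q

t ≈ 9.66 s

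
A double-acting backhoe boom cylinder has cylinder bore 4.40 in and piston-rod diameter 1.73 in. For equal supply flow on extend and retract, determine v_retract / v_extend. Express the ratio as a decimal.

v_ret/v_ext ≈ 1.18

Cap-side area A_cap = π/4 × (4.40 in)² = 15.21 in^2
Rod-side annular area A_ann = π/4 × (4.40² − 1.73²) = 12.85 in^2
For equal Q, v ∝ 1/A, so v_ret/v_ext = A_cap/A_ann.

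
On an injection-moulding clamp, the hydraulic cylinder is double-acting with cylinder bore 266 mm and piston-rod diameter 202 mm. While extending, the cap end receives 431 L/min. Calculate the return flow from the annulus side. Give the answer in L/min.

Q_out ≈ 182 L/min

Cap-side area A_cap = π/4 × (266 mm)² = 55570 mm^2
Rod-side annular area A_ann = π/4 × (266² − 202²) = 23520 mm^2
Piston speed v = Q_in/A_cap; rod-end outflow Q_out = v × A_ann = Q_in × A_ann/A_cap.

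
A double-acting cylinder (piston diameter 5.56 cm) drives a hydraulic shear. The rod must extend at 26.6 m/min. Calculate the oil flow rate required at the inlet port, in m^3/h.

Q ≈ 3.88 m^3/h

Cap-side area A_cap = π/4 × (5.56 cm)² = 24.28 cm^2
Q = A × v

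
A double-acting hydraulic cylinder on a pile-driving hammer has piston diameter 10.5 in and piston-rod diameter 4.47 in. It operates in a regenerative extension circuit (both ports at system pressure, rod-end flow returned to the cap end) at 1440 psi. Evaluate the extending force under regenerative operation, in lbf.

With equal pressure on both faces, forces on the annular region cancel; the net push is pressure × rod cross-section.
Rod cross-section A_rod = π/4 × (4.47 in)² = 15.69 in^2
F = P × A_rod

F ≈ 22600 lbf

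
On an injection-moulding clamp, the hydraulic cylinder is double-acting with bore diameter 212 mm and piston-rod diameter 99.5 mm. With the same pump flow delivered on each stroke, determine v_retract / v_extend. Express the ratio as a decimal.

v_ret/v_ext ≈ 1.28

Cap-side area A_cap = π/4 × (212 mm)² = 35300 mm^2
Rod-side annular area A_ann = π/4 × (212² − 99.5²) = 27520 mm^2
For equal Q, v ∝ 1/A, so v_ret/v_ext = A_cap/A_ann.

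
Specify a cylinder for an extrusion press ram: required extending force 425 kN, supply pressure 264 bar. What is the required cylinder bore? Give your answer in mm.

D ≈ 143 mm

Extension force acts on the full piston face: F = P × (π/4)D².
D = √(4F / (πP)) = √(4 × 425 kN / (π × 264 bar))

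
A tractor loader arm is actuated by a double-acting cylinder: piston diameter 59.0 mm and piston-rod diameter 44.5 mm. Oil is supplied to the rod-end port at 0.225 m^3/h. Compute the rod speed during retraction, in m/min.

Rod-side annular area A_ann = π/4 × (59.0² − 44.5²) = 1179 mm^2
Flow into the rod-end port fills the annular volume.
v = Q / A

v ≈ 3.18 m/min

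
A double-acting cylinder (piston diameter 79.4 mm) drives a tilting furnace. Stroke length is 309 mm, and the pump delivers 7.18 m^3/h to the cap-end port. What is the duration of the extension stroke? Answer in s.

Cap-side area A_cap = π/4 × (79.4 mm)² = 4951 mm^2
Swept volume V = A × L; t = V / Q = A·L / Q

t ≈ 0.767 s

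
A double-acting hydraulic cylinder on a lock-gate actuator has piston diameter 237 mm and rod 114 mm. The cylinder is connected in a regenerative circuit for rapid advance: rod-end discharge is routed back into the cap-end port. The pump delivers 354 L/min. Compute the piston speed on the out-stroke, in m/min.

In regeneration the rod-end outflow joins the pump flow into the cap end, so the net volume the pump must supply per unit advance equals the rod cross-section area.
Rod cross-section A_rod = π/4 × (114 mm)² = 10210 mm^2
v = Q_pump / A_rod

v ≈ 34.7 m/min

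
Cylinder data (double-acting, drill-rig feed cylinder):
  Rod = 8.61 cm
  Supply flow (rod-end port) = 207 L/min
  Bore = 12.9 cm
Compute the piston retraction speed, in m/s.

v ≈ 0.476 m/s

Rod-side annular area A_ann = π/4 × (12.9² − 8.61²) = 72.47 cm^2
Flow into the rod-end port fills the annular volume.
v = Q / A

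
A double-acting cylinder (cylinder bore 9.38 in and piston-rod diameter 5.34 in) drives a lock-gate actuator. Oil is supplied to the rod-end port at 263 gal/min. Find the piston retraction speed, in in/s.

v ≈ 21.7 in/s

Rod-side annular area A_ann = π/4 × (9.38² − 5.34²) = 46.71 in^2
Flow into the rod-end port fills the annular volume.
v = Q / A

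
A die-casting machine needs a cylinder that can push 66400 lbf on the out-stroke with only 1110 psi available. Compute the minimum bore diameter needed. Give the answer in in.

Extension force acts on the full piston face: F = P × (π/4)D².
D = √(4F / (πP)) = √(4 × 66400 lbf / (π × 1110 psi))

D ≈ 8.73 in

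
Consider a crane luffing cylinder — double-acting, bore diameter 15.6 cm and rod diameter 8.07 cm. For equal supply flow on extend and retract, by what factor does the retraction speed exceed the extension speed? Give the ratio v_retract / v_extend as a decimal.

v_ret/v_ext ≈ 1.37

Cap-side area A_cap = π/4 × (15.6 cm)² = 191.1 cm^2
Rod-side annular area A_ann = π/4 × (15.6² − 8.07²) = 140.0 cm^2
For equal Q, v ∝ 1/A, so v_ret/v_ext = A_cap/A_ann.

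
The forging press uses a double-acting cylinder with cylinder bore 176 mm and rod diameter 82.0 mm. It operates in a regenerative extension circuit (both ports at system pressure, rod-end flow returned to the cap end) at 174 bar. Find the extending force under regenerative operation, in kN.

F ≈ 91.9 kN

With equal pressure on both faces, forces on the annular region cancel; the net push is pressure × rod cross-section.
Rod cross-section A_rod = π/4 × (82.0 mm)² = 5281 mm^2
F = P × A_rod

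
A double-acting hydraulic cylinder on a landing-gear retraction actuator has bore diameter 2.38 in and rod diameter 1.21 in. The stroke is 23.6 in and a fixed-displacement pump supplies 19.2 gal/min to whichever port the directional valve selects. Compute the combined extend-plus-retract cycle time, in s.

t ≈ 2.47 s

Cap-side area A_cap = π/4 × (2.38 in)² = 4.449 in^2
Rod-side annular area A_ann = π/4 × (2.38² − 1.21²) = 3.299 in^2
t_ext = A_cap·L/Q = 1.420 s
t_ret = A_ann·L/Q = 1.053 s
t_cycle = t_ext + t_ret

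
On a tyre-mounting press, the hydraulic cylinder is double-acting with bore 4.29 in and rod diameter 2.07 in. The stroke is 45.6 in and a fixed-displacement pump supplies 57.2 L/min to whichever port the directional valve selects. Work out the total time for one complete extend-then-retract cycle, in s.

t ≈ 20.0 s

Cap-side area A_cap = π/4 × (4.29 in)² = 14.45 in^2
Rod-side annular area A_ann = π/4 × (4.29² − 2.07²) = 11.09 in^2
t_ext = A_cap·L/Q = 11.33 s
t_ret = A_ann·L/Q = 8.692 s
t_cycle = t_ext + t_ret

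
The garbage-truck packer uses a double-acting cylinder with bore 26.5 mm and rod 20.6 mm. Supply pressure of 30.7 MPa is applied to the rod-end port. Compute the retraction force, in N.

F ≈ 6700 N

Rod-side annular area A_ann = π/4 × (26.5² − 20.6²) = 218.3 mm^2
On retraction the pressure acts on the annular area (bore minus rod).
F = P × A_ann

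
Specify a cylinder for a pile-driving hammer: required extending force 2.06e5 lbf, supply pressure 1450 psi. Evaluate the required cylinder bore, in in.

D ≈ 13.4 in

Extension force acts on the full piston face: F = P × (π/4)D².
D = √(4F / (πP)) = √(4 × 2.06e5 lbf / (π × 1450 psi))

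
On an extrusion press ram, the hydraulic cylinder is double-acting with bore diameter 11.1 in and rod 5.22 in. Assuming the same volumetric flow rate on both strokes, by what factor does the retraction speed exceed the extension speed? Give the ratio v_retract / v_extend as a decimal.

Cap-side area A_cap = π/4 × (11.1 in)² = 96.77 in^2
Rod-side annular area A_ann = π/4 × (11.1² − 5.22²) = 75.37 in^2
For equal Q, v ∝ 1/A, so v_ret/v_ext = A_cap/A_ann.

v_ret/v_ext ≈ 1.28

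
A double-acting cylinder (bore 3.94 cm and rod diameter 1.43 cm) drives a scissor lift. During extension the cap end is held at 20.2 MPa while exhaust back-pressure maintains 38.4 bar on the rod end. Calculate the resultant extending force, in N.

F ≈ 20600 N

Cap-side area A_cap = π/4 × (3.94 cm)² = 12.19 cm^2
Rod-side annular area A_ann = π/4 × (3.94² − 1.43²) = 10.59 cm^2
Net thrust = P_cap·A_cap − P_rod·A_ann = 24630 N − 4065 N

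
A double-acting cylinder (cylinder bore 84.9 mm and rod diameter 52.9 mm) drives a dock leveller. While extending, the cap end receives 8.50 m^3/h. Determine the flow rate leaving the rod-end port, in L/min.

Q_out ≈ 86.7 L/min

Cap-side area A_cap = π/4 × (84.9 mm)² = 5661 mm^2
Rod-side annular area A_ann = π/4 × (84.9² − 52.9²) = 3463 mm^2
Piston speed v = Q_in/A_cap; rod-end outflow Q_out = v × A_ann = Q_in × A_ann/A_cap.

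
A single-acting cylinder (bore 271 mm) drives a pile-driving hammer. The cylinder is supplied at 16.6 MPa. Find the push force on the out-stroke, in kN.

Cap-side area A_cap = π/4 × (271 mm)² = 57680 mm^2
F = P × A_cap = 16.6 MPa × A_cap

F ≈ 957 kN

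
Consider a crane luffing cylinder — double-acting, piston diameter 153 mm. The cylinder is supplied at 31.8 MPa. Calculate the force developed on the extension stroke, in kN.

Cap-side area A_cap = π/4 × (153 mm)² = 18390 mm^2
F = P × A_cap = 31.8 MPa × A_cap

F ≈ 585 kN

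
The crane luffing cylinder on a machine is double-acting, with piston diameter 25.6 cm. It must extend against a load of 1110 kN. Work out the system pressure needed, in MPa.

Cap-side area A_cap = π/4 × (25.6 cm)² = 514.7 cm^2
P = F / A = 1110 kN / A

P ≈ 21.6 MPa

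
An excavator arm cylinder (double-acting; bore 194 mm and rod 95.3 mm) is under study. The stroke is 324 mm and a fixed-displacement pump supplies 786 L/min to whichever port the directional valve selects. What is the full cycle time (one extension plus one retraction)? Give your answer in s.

t ≈ 1.29 s

Cap-side area A_cap = π/4 × (194 mm)² = 29560 mm^2
Rod-side annular area A_ann = π/4 × (194² − 95.3²) = 22430 mm^2
t_ext = A_cap·L/Q = 0.7311 s
t_ret = A_ann·L/Q = 0.5547 s
t_cycle = t_ext + t_ret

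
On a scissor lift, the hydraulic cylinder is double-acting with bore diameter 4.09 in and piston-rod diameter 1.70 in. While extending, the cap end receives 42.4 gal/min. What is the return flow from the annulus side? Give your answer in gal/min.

Cap-side area A_cap = π/4 × (4.09 in)² = 13.14 in^2
Rod-side annular area A_ann = π/4 × (4.09² − 1.70²) = 10.87 in^2
Piston speed v = Q_in/A_cap; rod-end outflow Q_out = v × A_ann = Q_in × A_ann/A_cap.

Q_out ≈ 35.1 gal/min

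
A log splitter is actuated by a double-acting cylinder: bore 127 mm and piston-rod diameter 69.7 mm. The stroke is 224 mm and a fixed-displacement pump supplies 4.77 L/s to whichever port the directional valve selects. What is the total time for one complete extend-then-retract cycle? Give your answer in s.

t ≈ 1.01 s

Cap-side area A_cap = π/4 × (127 mm)² = 12670 mm^2
Rod-side annular area A_ann = π/4 × (127² − 69.7²) = 8852 mm^2
t_ext = A_cap·L/Q = 0.5949 s
t_ret = A_ann·L/Q = 0.4157 s
t_cycle = t_ext + t_ret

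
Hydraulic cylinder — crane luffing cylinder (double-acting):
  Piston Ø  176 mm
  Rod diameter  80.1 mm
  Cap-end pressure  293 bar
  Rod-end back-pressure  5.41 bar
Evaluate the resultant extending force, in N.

Cap-side area A_cap = π/4 × (176 mm)² = 24330 mm^2
Rod-side annular area A_ann = π/4 × (176² − 80.1²) = 19290 mm^2
Net thrust = P_cap·A_cap − P_rod·A_ann = 7.128e5 N − 10440 N

F ≈ 7.02e5 N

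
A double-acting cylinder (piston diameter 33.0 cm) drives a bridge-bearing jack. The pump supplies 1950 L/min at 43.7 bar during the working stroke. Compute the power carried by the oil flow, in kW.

W ≈ 142 kW

Hydraulic power = P × Q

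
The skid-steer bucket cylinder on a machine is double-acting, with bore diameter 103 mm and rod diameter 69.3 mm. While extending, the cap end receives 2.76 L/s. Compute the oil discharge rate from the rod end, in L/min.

Q_out ≈ 90.6 L/min

Cap-side area A_cap = π/4 × (103 mm)² = 8332 mm^2
Rod-side annular area A_ann = π/4 × (103² − 69.3²) = 4560 mm^2
Piston speed v = Q_in/A_cap; rod-end outflow Q_out = v × A_ann = Q_in × A_ann/A_cap.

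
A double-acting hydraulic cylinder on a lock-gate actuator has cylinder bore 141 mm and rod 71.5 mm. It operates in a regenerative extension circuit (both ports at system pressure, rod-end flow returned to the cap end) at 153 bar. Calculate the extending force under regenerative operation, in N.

With equal pressure on both faces, forces on the annular region cancel; the net push is pressure × rod cross-section.
Rod cross-section A_rod = π/4 × (71.5 mm)² = 4015 mm^2
F = P × A_rod

F ≈ 61400 N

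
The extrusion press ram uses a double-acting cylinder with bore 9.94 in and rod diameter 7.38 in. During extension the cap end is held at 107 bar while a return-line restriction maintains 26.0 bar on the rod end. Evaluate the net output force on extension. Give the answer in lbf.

Cap-side area A_cap = π/4 × (9.94 in)² = 77.60 in^2
Rod-side annular area A_ann = π/4 × (9.94² − 7.38²) = 34.82 in^2
Net thrust = P_cap·A_cap − P_rod·A_ann = 1.204e5 lbf − 13130 lbf

F ≈ 1.07e5 lbf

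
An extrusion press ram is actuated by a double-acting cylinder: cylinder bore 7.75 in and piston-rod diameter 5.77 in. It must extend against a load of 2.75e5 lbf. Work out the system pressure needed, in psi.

P ≈ 5830 psi

Cap-side area A_cap = π/4 × (7.75 in)² = 47.17 in^2
P = F / A = 2.75e5 lbf / A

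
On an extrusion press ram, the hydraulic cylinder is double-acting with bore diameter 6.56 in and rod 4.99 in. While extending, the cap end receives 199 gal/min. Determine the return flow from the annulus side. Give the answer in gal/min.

Cap-side area A_cap = π/4 × (6.56 in)² = 33.80 in^2
Rod-side annular area A_ann = π/4 × (6.56² − 4.99²) = 14.24 in^2
Piston speed v = Q_in/A_cap; rod-end outflow Q_out = v × A_ann = Q_in × A_ann/A_cap.

Q_out ≈ 83.9 gal/min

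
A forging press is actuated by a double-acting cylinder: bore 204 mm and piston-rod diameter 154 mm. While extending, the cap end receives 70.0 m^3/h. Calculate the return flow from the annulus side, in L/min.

Cap-side area A_cap = π/4 × (204 mm)² = 32690 mm^2
Rod-side annular area A_ann = π/4 × (204² − 154²) = 14060 mm^2
Piston speed v = Q_in/A_cap; rod-end outflow Q_out = v × A_ann = Q_in × A_ann/A_cap.

Q_out ≈ 502 L/min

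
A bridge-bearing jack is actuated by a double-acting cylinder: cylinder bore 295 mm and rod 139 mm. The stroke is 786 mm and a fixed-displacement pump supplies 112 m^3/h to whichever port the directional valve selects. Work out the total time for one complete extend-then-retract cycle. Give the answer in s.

Cap-side area A_cap = π/4 × (295 mm)² = 68350 mm^2
Rod-side annular area A_ann = π/4 × (295² − 139²) = 53170 mm^2
t_ext = A_cap·L/Q = 1.727 s
t_ret = A_ann·L/Q = 1.343 s
t_cycle = t_ext + t_ret

t ≈ 3.07 s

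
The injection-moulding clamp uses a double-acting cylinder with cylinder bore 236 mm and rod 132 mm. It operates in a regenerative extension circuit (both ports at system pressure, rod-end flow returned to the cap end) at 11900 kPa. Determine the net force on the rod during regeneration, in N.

With equal pressure on both faces, forces on the annular region cancel; the net push is pressure × rod cross-section.
Rod cross-section A_rod = π/4 × (132 mm)² = 13680 mm^2
F = P × A_rod

F ≈ 1.63e5 N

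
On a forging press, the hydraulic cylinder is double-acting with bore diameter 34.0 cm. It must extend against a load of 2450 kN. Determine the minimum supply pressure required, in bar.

Cap-side area A_cap = π/4 × (34.0 cm)² = 907.9 cm^2
P = F / A = 2450 kN / A

P ≈ 270 bar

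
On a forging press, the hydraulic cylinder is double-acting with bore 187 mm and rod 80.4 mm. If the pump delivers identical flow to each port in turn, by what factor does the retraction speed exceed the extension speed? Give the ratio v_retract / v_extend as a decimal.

Cap-side area A_cap = π/4 × (187 mm)² = 27460 mm^2
Rod-side annular area A_ann = π/4 × (187² − 80.4²) = 22390 mm^2
For equal Q, v ∝ 1/A, so v_ret/v_ext = A_cap/A_ann.

v_ret/v_ext ≈ 1.23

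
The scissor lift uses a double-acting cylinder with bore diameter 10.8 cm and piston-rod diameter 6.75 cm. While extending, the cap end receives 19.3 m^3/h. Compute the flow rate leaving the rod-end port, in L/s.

Cap-side area A_cap = π/4 × (10.8 cm)² = 91.61 cm^2
Rod-side annular area A_ann = π/4 × (10.8² − 6.75²) = 55.82 cm^2
Piston speed v = Q_in/A_cap; rod-end outflow Q_out = v × A_ann = Q_in × A_ann/A_cap.

Q_out ≈ 3.27 L/s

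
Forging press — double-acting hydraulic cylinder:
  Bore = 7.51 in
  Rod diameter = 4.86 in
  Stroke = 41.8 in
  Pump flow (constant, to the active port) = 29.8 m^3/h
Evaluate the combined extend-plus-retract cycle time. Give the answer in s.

t ≈ 5.80 s

Cap-side area A_cap = π/4 × (7.51 in)² = 44.30 in^2
Rod-side annular area A_ann = π/4 × (7.51² − 4.86²) = 25.75 in^2
t_ext = A_cap·L/Q = 3.666 s
t_ret = A_ann·L/Q = 2.130 s
t_cycle = t_ext + t_ret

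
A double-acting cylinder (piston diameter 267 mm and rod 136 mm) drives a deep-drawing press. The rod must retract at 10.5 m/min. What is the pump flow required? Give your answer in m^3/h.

Q ≈ 26.1 m^3/h

Rod-side annular area A_ann = π/4 × (267² − 136²) = 41460 mm^2
Q = A × v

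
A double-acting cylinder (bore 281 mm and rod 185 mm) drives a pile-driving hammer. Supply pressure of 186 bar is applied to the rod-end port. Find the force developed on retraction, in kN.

F ≈ 654 kN

Rod-side annular area A_ann = π/4 × (281² − 185²) = 35140 mm^2
On retraction the pressure acts on the annular area (bore minus rod).
F = P × A_ann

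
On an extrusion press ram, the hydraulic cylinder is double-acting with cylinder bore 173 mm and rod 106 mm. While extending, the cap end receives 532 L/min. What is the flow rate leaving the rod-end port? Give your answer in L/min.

Cap-side area A_cap = π/4 × (173 mm)² = 23510 mm^2
Rod-side annular area A_ann = π/4 × (173² − 106²) = 14680 mm^2
Piston speed v = Q_in/A_cap; rod-end outflow Q_out = v × A_ann = Q_in × A_ann/A_cap.

Q_out ≈ 332 L/min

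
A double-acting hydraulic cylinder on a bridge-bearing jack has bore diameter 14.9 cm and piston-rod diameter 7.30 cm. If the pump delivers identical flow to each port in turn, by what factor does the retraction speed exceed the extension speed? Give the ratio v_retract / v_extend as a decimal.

v_ret/v_ext ≈ 1.32

Cap-side area A_cap = π/4 × (14.9 cm)² = 174.4 cm^2
Rod-side annular area A_ann = π/4 × (14.9² − 7.30²) = 132.5 cm^2
For equal Q, v ∝ 1/A, so v_ret/v_ext = A_cap/A_ann.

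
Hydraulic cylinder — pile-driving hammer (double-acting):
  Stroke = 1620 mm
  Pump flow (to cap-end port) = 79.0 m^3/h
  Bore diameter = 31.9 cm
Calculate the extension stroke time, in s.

Cap-side area A_cap = π/4 × (31.9 cm)² = 799.2 cm^2
Swept volume V = A × L; t = V / Q = A·L / Q

t ≈ 5.90 s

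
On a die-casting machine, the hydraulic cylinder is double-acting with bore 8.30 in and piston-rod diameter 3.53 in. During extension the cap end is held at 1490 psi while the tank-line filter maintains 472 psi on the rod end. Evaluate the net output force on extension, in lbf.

F ≈ 59700 lbf

Cap-side area A_cap = π/4 × (8.30 in)² = 54.11 in^2
Rod-side annular area A_ann = π/4 × (8.30² − 3.53²) = 44.32 in^2
Net thrust = P_cap·A_cap − P_rod·A_ann = 80620 lbf − 20920 lbf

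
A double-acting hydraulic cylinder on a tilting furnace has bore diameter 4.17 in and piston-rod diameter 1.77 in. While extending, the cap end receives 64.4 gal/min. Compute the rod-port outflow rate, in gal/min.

Q_out ≈ 52.8 gal/min

Cap-side area A_cap = π/4 × (4.17 in)² = 13.66 in^2
Rod-side annular area A_ann = π/4 × (4.17² − 1.77²) = 11.20 in^2
Piston speed v = Q_in/A_cap; rod-end outflow Q_out = v × A_ann = Q_in × A_ann/A_cap.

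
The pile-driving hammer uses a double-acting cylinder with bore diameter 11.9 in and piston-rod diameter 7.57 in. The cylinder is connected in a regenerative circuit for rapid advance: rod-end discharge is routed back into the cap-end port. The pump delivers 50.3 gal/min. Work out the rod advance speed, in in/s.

In regeneration the rod-end outflow joins the pump flow into the cap end, so the net volume the pump must supply per unit advance equals the rod cross-section area.
Rod cross-section A_rod = π/4 × (7.57 in)² = 45.01 in^2
v = Q_pump / A_rod

v ≈ 4.30 in/s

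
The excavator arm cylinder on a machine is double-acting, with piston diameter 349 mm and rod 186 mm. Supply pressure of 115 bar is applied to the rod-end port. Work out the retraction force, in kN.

F ≈ 788 kN

Rod-side annular area A_ann = π/4 × (349² − 186²) = 68490 mm^2
On retraction the pressure acts on the annular area (bore minus rod).
F = P × A_ann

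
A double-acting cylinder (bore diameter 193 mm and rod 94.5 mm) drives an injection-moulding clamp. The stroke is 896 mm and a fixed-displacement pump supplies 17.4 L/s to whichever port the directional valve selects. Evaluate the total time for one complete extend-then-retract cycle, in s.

Cap-side area A_cap = π/4 × (193 mm)² = 29260 mm^2
Rod-side annular area A_ann = π/4 × (193² − 94.5²) = 22240 mm^2
t_ext = A_cap·L/Q = 1.506 s
t_ret = A_ann·L/Q = 1.145 s
t_cycle = t_ext + t_ret

t ≈ 2.65 s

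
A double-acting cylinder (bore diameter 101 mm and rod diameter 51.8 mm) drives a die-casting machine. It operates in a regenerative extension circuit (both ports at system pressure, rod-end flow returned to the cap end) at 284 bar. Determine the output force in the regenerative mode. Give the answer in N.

F ≈ 59900 N

With equal pressure on both faces, forces on the annular region cancel; the net push is pressure × rod cross-section.
Rod cross-section A_rod = π/4 × (51.8 mm)² = 2107 mm^2
F = P × A_rod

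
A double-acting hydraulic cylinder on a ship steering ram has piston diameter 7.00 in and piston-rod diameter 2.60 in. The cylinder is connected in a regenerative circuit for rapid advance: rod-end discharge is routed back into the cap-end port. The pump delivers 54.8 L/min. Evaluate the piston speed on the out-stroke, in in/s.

In regeneration the rod-end outflow joins the pump flow into the cap end, so the net volume the pump must supply per unit advance equals the rod cross-section area.
Rod cross-section A_rod = π/4 × (2.60 in)² = 5.309 in^2
v = Q_pump / A_rod

v ≈ 10.5 in/s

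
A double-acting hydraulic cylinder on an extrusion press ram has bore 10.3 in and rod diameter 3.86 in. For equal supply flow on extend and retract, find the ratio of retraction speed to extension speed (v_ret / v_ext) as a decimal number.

v_ret/v_ext ≈ 1.16

Cap-side area A_cap = π/4 × (10.3 in)² = 83.32 in^2
Rod-side annular area A_ann = π/4 × (10.3² − 3.86²) = 71.62 in^2
For equal Q, v ∝ 1/A, so v_ret/v_ext = A_cap/A_ann.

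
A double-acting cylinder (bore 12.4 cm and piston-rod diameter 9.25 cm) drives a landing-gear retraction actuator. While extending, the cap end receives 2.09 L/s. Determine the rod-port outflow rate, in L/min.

Cap-side area A_cap = π/4 × (12.4 cm)² = 120.8 cm^2
Rod-side annular area A_ann = π/4 × (12.4² − 9.25²) = 53.56 cm^2
Piston speed v = Q_in/A_cap; rod-end outflow Q_out = v × A_ann = Q_in × A_ann/A_cap.

Q_out ≈ 55.6 L/min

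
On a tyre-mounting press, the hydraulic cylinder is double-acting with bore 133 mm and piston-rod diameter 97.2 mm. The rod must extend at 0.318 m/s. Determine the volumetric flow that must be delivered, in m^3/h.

Q ≈ 15.9 m^3/h

Cap-side area A_cap = π/4 × (133 mm)² = 13890 mm^2
Q = A × v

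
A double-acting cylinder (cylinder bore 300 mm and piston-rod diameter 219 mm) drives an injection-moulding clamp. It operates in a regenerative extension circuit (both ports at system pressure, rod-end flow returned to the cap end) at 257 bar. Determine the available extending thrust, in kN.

With equal pressure on both faces, forces on the annular region cancel; the net push is pressure × rod cross-section.
Rod cross-section A_rod = π/4 × (219 mm)² = 37670 mm^2
F = P × A_rod

F ≈ 968 kN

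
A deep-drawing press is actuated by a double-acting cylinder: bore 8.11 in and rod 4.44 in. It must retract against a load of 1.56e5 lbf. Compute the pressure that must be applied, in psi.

Rod-side annular area A_ann = π/4 × (8.11² − 4.44²) = 36.17 in^2
Retraction: pressure acts on the annular area.
P = F / A = 1.56e5 lbf / A

P ≈ 4310 psi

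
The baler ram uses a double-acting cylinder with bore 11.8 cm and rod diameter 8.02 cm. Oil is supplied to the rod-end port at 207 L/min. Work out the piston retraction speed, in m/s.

Rod-side annular area A_ann = π/4 × (11.8² − 8.02²) = 58.84 cm^2
Flow into the rod-end port fills the annular volume.
v = Q / A

v ≈ 0.586 m/s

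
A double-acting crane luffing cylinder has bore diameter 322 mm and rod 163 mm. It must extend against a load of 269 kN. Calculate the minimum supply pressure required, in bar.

Cap-side area A_cap = π/4 × (322 mm)² = 81430 mm^2
P = F / A = 269 kN / A

P ≈ 33.0 bar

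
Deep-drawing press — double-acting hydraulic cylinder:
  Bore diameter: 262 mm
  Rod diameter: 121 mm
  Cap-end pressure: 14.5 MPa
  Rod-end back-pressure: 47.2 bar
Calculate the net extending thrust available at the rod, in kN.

F ≈ 582 kN

Cap-side area A_cap = π/4 × (262 mm)² = 53910 mm^2
Rod-side annular area A_ann = π/4 × (262² − 121²) = 42410 mm^2
Net thrust = P_cap·A_cap − P_rod·A_ann = 781.7 kN − 200.2 kN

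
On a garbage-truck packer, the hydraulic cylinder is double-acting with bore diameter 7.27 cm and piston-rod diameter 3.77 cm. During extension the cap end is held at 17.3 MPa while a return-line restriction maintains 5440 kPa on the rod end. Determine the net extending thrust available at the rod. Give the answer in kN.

F ≈ 55.3 kN

Cap-side area A_cap = π/4 × (7.27 cm)² = 41.51 cm^2
Rod-side annular area A_ann = π/4 × (7.27² − 3.77²) = 30.35 cm^2
Net thrust = P_cap·A_cap − P_rod·A_ann = 71.81 kN − 16.51 kN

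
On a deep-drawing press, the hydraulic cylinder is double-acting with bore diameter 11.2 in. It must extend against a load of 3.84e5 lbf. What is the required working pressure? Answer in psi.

Cap-side area A_cap = π/4 × (11.2 in)² = 98.52 in^2
P = F / A = 3.84e5 lbf / A

P ≈ 3900 psi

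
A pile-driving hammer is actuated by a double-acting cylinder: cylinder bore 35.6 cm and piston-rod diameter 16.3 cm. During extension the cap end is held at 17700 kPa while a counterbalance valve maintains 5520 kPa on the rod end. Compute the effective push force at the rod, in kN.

Cap-side area A_cap = π/4 × (35.6 cm)² = 995.4 cm^2
Rod-side annular area A_ann = π/4 × (35.6² − 16.3²) = 786.7 cm^2
Net thrust = P_cap·A_cap − P_rod·A_ann = 1762 kN − 434.3 kN

F ≈ 1330 kN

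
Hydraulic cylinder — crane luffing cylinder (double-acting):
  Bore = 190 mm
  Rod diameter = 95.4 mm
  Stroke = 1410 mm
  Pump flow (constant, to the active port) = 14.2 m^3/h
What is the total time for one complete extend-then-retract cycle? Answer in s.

t ≈ 17.7 s

Cap-side area A_cap = π/4 × (190 mm)² = 28350 mm^2
Rod-side annular area A_ann = π/4 × (190² − 95.4²) = 21200 mm^2
t_ext = A_cap·L/Q = 10.14 s
t_ret = A_ann·L/Q = 7.580 s
t_cycle = t_ext + t_ret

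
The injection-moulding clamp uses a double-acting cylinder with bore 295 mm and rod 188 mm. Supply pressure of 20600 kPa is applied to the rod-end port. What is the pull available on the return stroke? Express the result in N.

Rod-side annular area A_ann = π/4 × (295² − 188²) = 40590 mm^2
On retraction the pressure acts on the annular area (bore minus rod).
F = P × A_ann

F ≈ 8.36e5 N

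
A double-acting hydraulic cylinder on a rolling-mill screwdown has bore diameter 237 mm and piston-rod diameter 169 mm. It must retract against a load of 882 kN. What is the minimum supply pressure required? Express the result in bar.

Rod-side annular area A_ann = π/4 × (237² − 169²) = 21680 mm^2
Retraction: pressure acts on the annular area.
P = F / A = 882 kN / A

P ≈ 407 bar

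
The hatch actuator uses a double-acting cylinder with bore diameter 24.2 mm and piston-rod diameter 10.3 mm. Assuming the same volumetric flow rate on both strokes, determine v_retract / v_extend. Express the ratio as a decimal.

v_ret/v_ext ≈ 1.22

Cap-side area A_cap = π/4 × (24.2 mm)² = 460.0 mm^2
Rod-side annular area A_ann = π/4 × (24.2² − 10.3²) = 376.6 mm^2
For equal Q, v ∝ 1/A, so v_ret/v_ext = A_cap/A_ann.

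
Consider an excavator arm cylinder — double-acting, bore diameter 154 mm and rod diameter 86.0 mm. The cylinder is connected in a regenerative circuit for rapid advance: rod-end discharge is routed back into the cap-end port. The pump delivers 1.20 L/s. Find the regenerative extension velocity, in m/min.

v ≈ 12.4 m/min

In regeneration the rod-end outflow joins the pump flow into the cap end, so the net volume the pump must supply per unit advance equals the rod cross-section area.
Rod cross-section A_rod = π/4 × (86.0 mm)² = 5809 mm^2
v = Q_pump / A_rod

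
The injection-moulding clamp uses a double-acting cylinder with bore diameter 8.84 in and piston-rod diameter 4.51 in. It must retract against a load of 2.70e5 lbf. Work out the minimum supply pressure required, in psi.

P ≈ 5950 psi

Rod-side annular area A_ann = π/4 × (8.84² − 4.51²) = 45.40 in^2
Retraction: pressure acts on the annular area.
P = F / A = 2.70e5 lbf / A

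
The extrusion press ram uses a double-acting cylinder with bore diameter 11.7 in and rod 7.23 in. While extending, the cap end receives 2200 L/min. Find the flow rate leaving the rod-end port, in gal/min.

Cap-side area A_cap = π/4 × (11.7 in)² = 107.5 in^2
Rod-side annular area A_ann = π/4 × (11.7² − 7.23²) = 66.46 in^2
Piston speed v = Q_in/A_cap; rod-end outflow Q_out = v × A_ann = Q_in × A_ann/A_cap.

Q_out ≈ 359 gal/min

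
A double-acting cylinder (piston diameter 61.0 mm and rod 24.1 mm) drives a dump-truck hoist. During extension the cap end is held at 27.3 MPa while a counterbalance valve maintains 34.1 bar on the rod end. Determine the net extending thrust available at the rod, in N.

F ≈ 71400 N

Cap-side area A_cap = π/4 × (61.0 mm)² = 2922 mm^2
Rod-side annular area A_ann = π/4 × (61.0² − 24.1²) = 2466 mm^2
Net thrust = P_cap·A_cap − P_rod·A_ann = 79780 N − 8410 N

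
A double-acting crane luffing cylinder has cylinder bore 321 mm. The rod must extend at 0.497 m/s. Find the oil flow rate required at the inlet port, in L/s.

Q ≈ 40.2 L/s

Cap-side area A_cap = π/4 × (321 mm)² = 80930 mm^2
Q = A × v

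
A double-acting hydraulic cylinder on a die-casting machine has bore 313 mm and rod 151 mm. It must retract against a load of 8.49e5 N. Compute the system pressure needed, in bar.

Rod-side annular area A_ann = π/4 × (313² − 151²) = 59040 mm^2
Retraction: pressure acts on the annular area.
P = F / A = 8.49e5 N / A

P ≈ 144 bar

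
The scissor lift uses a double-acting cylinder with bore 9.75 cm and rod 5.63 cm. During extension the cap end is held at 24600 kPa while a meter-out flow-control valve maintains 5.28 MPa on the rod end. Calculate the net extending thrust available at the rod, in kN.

Cap-side area A_cap = π/4 × (9.75 cm)² = 74.66 cm^2
Rod-side annular area A_ann = π/4 × (9.75² − 5.63²) = 49.77 cm^2
Net thrust = P_cap·A_cap − P_rod·A_ann = 183.7 kN − 26.28 kN

F ≈ 157 kN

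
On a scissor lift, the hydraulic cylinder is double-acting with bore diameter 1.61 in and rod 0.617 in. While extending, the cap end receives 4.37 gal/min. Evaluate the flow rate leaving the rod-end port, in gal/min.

Cap-side area A_cap = π/4 × (1.61 in)² = 2.036 in^2
Rod-side annular area A_ann = π/4 × (1.61² − 0.617²) = 1.737 in^2
Piston speed v = Q_in/A_cap; rod-end outflow Q_out = v × A_ann = Q_in × A_ann/A_cap.

Q_out ≈ 3.73 gal/min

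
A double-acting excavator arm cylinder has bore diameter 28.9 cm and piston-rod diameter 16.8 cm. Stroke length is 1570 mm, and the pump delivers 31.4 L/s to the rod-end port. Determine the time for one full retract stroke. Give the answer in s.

t ≈ 2.17 s

Rod-side annular area A_ann = π/4 × (28.9² − 16.8²) = 434.3 cm^2
Swept volume V = A × L; t = V / Q = A·L / Q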